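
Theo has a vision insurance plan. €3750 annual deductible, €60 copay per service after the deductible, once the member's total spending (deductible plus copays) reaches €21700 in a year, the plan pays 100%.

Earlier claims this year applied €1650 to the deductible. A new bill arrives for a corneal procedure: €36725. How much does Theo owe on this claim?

€2160

€1650 of the €3750 deductible is already met, leaving €2100.
That leaves €36725 − €2100 = €34625 for the copay.
Copay on this service: €60.
Member responsibility before any cap: €2100 + €60 = €2160.
Cumulative spending €1650 + €2160 = €3810 stays under the €21700 maximum.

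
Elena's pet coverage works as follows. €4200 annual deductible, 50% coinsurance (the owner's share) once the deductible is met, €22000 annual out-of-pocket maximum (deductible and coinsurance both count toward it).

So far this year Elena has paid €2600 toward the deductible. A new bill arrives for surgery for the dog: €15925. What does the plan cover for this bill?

€7162.50

€2600 of the €4200 deductible is already met, leaving €1600.
The remaining €14325 (= €15925 − €1600) moves to coinsurance.
50% of €14325 = €7162.50 falls to the owner.
So the owner owes €1600 + €7162.50 = €8762.50 before any cap.
Cumulative spending €2600 + €8762.50 = €11362.50 stays under the €22000 maximum.
The plan picks up €15925 − €8762.50 = €7162.50.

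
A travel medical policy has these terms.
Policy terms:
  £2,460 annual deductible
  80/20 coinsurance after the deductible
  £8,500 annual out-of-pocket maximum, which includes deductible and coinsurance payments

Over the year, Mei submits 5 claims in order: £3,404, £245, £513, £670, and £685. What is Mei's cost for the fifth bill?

£137

Claim 1 (£3,404): £2,460 finishes the deductible; £944 goes to coinsurance; traveler's 20% is £188.80. Traveler owes £2,648.80 (running OOP £2,648.80).
Claim 2 (£245): deductible met; 20% of £245 = £49. Cost to traveler: £49. OOP to date £2,697.80.
Claim 3 (£513): 20% coinsurance on £513 = £102.60. Traveler pays £102.60; OOP now £2,800.40.
Claim 4 (£670): deductible met; 20% of £670 = £134. Traveler owes £134 (running OOP £2,934.40).
Claim 5 (£685): 20% coinsurance on £685 = £137. Cost to traveler: £137. OOP to date £3,071.40.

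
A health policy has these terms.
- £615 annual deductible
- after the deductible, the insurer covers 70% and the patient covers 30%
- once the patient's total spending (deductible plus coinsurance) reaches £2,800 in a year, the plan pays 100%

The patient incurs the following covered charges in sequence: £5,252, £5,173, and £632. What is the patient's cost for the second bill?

£793.90

#1 (£5,252): £615 finishes the deductible; £4,637 goes to coinsurance; patient's 30% is £1,391.10. Patient owes £2,006.10 (running OOP £2,006.10).
#2 (£5,173): 30% coinsurance on £5,173 = £1,551.90. Adding that to £2,006.10 gives £3,558, past the £2,800 cap; patient pays only £2,800 − £2,006.10 = £793.90.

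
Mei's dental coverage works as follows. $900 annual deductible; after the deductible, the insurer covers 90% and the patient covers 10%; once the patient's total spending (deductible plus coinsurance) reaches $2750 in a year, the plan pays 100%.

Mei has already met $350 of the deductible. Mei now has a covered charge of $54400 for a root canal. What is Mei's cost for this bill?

Remaining deductible: $900 − $350 = $550.
That leaves $54400 − $550 = $53850 for coinsurance.
Patient's 10% share of $53850 is $5385.
That puts the patient's cost at $550 + $5385 = $5935 before any cap.
That would bring total out-of-pocket to $6285, past the $2750 cap. The patient is capped at $2750 − $350 = $2400 on this claim.

$2400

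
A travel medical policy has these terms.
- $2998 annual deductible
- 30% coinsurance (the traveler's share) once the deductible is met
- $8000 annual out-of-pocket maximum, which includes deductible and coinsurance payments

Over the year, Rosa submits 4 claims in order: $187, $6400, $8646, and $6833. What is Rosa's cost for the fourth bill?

Claim 1 ($187): entire amount goes to the deductible. Traveler owes $187 (running OOP $187).
Claim 2 ($6400): $2811 to deductible, leaving $3589; coinsurance $3589 × 30% = $1076.70. Traveler pays $3887.70; OOP now $4074.70.
Claim 3 ($8646): deductible already satisfied, so traveler's share is 30% × $8646 = $2593.80. Cost to traveler: $2593.80. OOP to date $6668.50.
Claim 4 ($6833): deductible met; 30% of $6833 = $2049.90. That would push OOP to $8718.40, over the $8000 cap, so traveler pays $8000 − $6668.50 = $1331.50.

$1331.50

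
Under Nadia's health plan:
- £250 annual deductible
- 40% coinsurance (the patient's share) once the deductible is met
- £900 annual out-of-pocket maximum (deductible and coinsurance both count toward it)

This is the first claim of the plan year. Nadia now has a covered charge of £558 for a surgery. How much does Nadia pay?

£373.20

The full £250 deductible is still open; £250 of this bill applies to it.
After the £250 deductible portion, £558 − £250 = £308 is subject to coinsurance.
40% of £308 = £123.20 falls to the patient.
Patient responsibility before any cap: £250 + £123.20 = £373.20.
Cumulative spending £0 + £373.20 = £373.20 stays under the £900 maximum.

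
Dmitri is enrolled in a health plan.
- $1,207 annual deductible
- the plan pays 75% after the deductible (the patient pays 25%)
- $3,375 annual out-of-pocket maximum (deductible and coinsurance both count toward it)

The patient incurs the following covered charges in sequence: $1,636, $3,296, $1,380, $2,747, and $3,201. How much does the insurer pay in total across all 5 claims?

Claim 1 ($1,636): $1,207 finishes the deductible; $429 goes to coinsurance; patient's 25% is $107.25. Patient owes $1,314.25 (running OOP $1,314.25). Insurer: $1,636 − $1,314.25 = $321.75.
Claim 2 ($3,296): deductible already satisfied, so patient's share is 25% × $3,296 = $824. Patient pays $824; OOP now $2,138.25. Plan pays $3,296 − $824 = $2,472.
Claim 3 ($1,380): 25% coinsurance on $1,380 = $345. Patient owes $345 (running OOP $2,483.25). Insurer: $1,380 − $345 = $1,035.
Claim 4 ($2,747): deductible already satisfied, so patient's share is 25% × $2,747 = $686.75. Cost to patient: $686.75. OOP to date $3,170. Insurer: $2,747 − $686.75 = $2,060.25.
Claim 5 ($3,201): deductible already satisfied, so patient's share is 25% × $3,201 = $800.25. OOP would hit $3,970.25 > $3,375, so the cap limits the patient to $3,375 − $3,170 = $205. Plan pays $3,201 − $205 = $2,996.
Insurer total = bills − patient's total = $12,260 − $3,375 = $8,885.

$8,885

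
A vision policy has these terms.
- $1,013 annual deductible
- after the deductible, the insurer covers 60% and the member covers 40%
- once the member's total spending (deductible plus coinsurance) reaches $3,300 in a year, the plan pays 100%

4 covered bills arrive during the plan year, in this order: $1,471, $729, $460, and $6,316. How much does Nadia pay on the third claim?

Bill 1, $1,471: $1,013 to deductible, leaving $458; member's 40% is $183.20. Member pays $1,196.20; OOP now $1,196.20.
Bill 2, $729: deductible met; 40% of $729 = $291.60. Cost to member: $291.60. OOP to date $1,487.80.
Bill 3, $460: deductible met; 40% of $460 = $184. Member pays $184; OOP now $1,671.80.

$184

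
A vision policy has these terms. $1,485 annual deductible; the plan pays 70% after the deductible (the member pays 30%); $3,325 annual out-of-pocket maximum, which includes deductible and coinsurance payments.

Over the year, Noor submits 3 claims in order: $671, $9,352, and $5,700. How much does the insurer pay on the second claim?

#1 ($671): fully absorbed by the deductible. Cost to member: $671. OOP to date $671. Insurer: $671 − $671 = $0.
#2 ($9,352): $814 finishes the deductible; $8,538 goes to coinsurance; member's 30% is $2,561.40. Together that's $814 + $2,561.40 = $3,375.40. OOP would hit $4,046.40 > $3,325, so the cap limits the member to $3,325 − $671 = $2,654. Insurer: $9,352 − $2,654 = $6,698.

$6,698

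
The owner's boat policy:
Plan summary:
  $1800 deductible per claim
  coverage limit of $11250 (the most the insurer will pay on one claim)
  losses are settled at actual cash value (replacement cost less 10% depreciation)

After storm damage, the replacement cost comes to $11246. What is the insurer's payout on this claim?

At 10% depreciation, ACV = $11246 − $1124.60 = $10121.40.
Less the $1800 deductible: $10121.40 − $1800 = $8321.40.
That's under the $11250 cap, so the insurer reimburses the full $8321.40.

$8321.40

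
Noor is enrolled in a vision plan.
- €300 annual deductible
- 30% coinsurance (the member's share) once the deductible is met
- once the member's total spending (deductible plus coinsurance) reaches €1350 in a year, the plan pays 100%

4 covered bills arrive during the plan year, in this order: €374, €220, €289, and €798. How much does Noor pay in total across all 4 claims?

€714.30

Claim 1 (€374): €300 to deductible, leaving €74; 30% of €74 = €22.20. Cost to member: €322.20. OOP to date €322.20.
Claim 2 (€220): deductible met; 30% of €220 = €66. Member owes €66 (running OOP €388.20).
Claim 3 (€289): deductible already satisfied, so member's share is 30% × €289 = €86.70. Member owes €86.70 (running OOP €474.90).
Claim 4 (€798): deductible already satisfied, so member's share is 30% × €798 = €239.40. Member owes €239.40 (running OOP €714.30).
Summing the member's payments: €322.20 + €66 + €86.70 + €239.40 = €714.30.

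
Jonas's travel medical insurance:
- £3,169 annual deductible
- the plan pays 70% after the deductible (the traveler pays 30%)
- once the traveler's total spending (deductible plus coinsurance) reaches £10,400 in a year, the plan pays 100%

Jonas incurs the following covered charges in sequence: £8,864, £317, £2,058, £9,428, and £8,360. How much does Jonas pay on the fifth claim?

£1,981.60

Claim 1 (£8,864): £3,169 to deductible, leaving £5,695; coinsurance £5,695 × 30% = £1,708.50. Cost to traveler: £4,877.50. OOP to date £4,877.50.
Claim 2 (£317): deductible already satisfied, so traveler's share is 30% × £317 = £95.10. Traveler pays £95.10; OOP now £4,972.60.
Claim 3 (£2,058): 30% coinsurance on £2,058 = £617.40. Traveler pays £617.40; OOP now £5,590.
Claim 4 (£9,428): deductible met; 30% of £9,428 = £2,828.40. Cost to traveler: £2,828.40. OOP to date £8,418.40.
Claim 5 (£8,360): deductible already satisfied, so traveler's share is 30% × £8,360 = £2,508. That would push OOP to £10,926.40, over the £10,400 cap, so traveler pays £10,400 − £8,418.40 = £1,981.60.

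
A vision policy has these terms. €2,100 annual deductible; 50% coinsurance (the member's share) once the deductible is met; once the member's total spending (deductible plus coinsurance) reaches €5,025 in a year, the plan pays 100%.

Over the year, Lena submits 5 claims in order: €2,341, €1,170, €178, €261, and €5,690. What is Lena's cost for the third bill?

#1 (€2,341): deductible takes €2,100, €241 remains; 50% of €241 = €120.50. Member owes €2,220.50 (running OOP €2,220.50).
#2 (€1,170): 50% coinsurance on €1,170 = €585. Cost to member: €585. OOP to date €2,805.50.
#3 (€178): deductible already satisfied, so member's share is 50% × €178 = €89. Member owes €89 (running OOP €2,894.50).

€89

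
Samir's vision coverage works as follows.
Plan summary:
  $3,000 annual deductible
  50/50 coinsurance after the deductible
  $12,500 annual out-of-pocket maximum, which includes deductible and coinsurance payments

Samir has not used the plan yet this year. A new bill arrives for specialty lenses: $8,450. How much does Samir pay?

The full $3,000 deductible is still open; $3,000 of this bill applies to it.
That leaves $8,450 − $3,000 = $5,450 for coinsurance.
50% of $5,450 = $2,725 falls to the member.
So the member owes $3,000 + $2,725 = $5,725 before any cap.
Total out-of-pocket so far would be $0 + $5,725 = $5,725, below the $12,500 cap — no reduction.

$5,725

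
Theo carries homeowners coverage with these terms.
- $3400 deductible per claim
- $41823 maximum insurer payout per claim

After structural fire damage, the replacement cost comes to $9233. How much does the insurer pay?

$5833

Less the $3400 deductible: $9233 − $3400 = $5833.
$5833 is within the $41823 limit, so the insurer pays $5833.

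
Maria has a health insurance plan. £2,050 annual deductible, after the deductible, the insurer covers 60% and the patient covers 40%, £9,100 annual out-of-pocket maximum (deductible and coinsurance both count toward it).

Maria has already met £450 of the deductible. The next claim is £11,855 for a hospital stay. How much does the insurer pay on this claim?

Remaining deductible: £2,050 − £450 = £1,600.
That leaves £11,855 − £1,600 = £10,255 for coinsurance.
40% of £10,255 = £4,102 falls to the patient.
Patient responsibility before any cap: £1,600 + £4,102 = £5,702.
Year-to-date out-of-pocket becomes £450 + £5,702 = £6,152, still under the £9,100 maximum, so no cap applies.
The insurer covers the remainder: £11,855 − £5,702 = £6,153.

£6,153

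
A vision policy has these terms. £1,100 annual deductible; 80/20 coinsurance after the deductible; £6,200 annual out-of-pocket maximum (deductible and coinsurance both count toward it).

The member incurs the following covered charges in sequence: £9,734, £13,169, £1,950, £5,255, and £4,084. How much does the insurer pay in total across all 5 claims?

Claim 1 — £9,734: £1,100 finishes the deductible; £8,634 goes to coinsurance; member's 20% is £1,726.80. Member pays £2,826.80; OOP now £2,826.80. Plan pays £9,734 − £2,826.80 = £6,907.20.
Claim 2 — £13,169: 20% coinsurance on £13,169 = £2,633.80. Member owes £2,633.80 (running OOP £5,460.60). Plan pays £13,169 − £2,633.80 = £10,535.20.
Claim 3 — £1,950: 20% coinsurance on £1,950 = £390. Member owes £390 (running OOP £5,850.60). Plan pays £1,950 − £390 = £1,560.
Claim 4 — £5,255: deductible met; 20% of £5,255 = £1,051. Adding that to £5,850.60 gives £6,901.60, past the £6,200 cap; member pays only £6,200 − £5,850.60 = £349.40. Plan pays £5,255 − £349.40 = £4,905.60.
Claim 5 — £4,084: deductible met; 20% of £4,084 = £816.80. That would push OOP to £7,016.80, over the £6,200 cap, so member pays £6,200 − £6,200 = £0. Insurer: £4,084 − £0 = £4,084.
Insurer total: £6,907.20 + £10,535.20 + £1,560 + £4,905.60 + £4,084 = £27,992.

£27,992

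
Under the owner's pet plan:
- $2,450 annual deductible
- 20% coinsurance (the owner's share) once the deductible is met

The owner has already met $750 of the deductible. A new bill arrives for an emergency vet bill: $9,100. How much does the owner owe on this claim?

$750 of the $2,450 deductible is already met, leaving $1,700.
The remaining $7,400 (= $9,100 − $1,700) moves to coinsurance.
Coinsurance: $7,400 × 20% = $1,480.
That puts the owner's cost at $1,700 + $1,480 = $3,180.

$3,180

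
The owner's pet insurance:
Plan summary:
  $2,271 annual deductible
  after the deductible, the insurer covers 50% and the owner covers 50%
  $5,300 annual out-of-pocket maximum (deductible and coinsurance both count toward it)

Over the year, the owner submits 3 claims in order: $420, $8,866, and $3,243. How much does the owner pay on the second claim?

$4,880

Claim 1 ($420): fully absorbed by the deductible. Cost to owner: $420. OOP to date $420.
Claim 2 ($8,866): $1,851 finishes the deductible; $7,015 goes to coinsurance; owner's 50% is $3,507.50. Deductible plus coinsurance: $1,851 + $3,507.50 = $5,358.50. That would push OOP to $5,778.50, over the $5,300 cap, so owner pays $5,300 − $420 = $4,880.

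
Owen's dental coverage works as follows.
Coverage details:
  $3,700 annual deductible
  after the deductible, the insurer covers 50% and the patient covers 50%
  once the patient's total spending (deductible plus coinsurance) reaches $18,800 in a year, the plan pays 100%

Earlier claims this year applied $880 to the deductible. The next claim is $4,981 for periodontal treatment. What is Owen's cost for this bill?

$3,900.50

$880 of the $3,700 deductible is already met, leaving $2,820.
That leaves $4,981 − $2,820 = $2,161 for coinsurance.
Coinsurance: $2,161 × 50% = $1,080.50.
So the patient owes $2,820 + $1,080.50 = $3,900.50 before any cap.
Year-to-date out-of-pocket becomes $880 + $3,900.50 = $4,780.50, still under the $18,800 maximum, so no cap applies.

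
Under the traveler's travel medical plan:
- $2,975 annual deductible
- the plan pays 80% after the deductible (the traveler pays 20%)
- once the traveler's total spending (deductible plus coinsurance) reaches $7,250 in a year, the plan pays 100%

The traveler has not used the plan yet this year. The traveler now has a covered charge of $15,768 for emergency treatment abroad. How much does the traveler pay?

Deductible not yet touched, so the first $2,975 of the bill goes to the deductible.
That leaves $15,768 − $2,975 = $12,793 for coinsurance.
20% of $12,793 = $2,558.60 falls to the traveler.
So the traveler owes $2,975 + $2,558.60 = $5,533.60 before any cap.
Total out-of-pocket so far would be $0 + $5,533.60 = $5,533.60, below the $7,250 cap — no reduction.

$5,533.60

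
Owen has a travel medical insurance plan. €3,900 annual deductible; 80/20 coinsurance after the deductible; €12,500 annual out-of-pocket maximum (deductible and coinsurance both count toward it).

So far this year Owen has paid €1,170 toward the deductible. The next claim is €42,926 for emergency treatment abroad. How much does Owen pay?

€1,170 of the €3,900 deductible is already met, leaving €2,730.
That leaves €42,926 − €2,730 = €40,196 for coinsurance.
20% of €40,196 = €8,039.20 falls to the traveler.
That puts the traveler's cost at €2,730 + €8,039.20 = €10,769.20 before any cap.
Cumulative spending €1,170 + €10,769.20 = €11,939.20 stays under the €12,500 maximum.

€10,769.20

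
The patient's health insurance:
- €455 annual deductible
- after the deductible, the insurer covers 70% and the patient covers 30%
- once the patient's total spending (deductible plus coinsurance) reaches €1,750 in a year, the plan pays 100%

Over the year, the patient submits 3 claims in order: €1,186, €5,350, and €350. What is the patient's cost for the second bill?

€1,075.70

#1 (€1,186): deductible takes €455, €731 remains; coinsurance €731 × 30% = €219.30. Patient owes €674.30 (running OOP €674.30).
#2 (€5,350): deductible already satisfied, so patient's share is 30% × €5,350 = €1,605. OOP would hit €2,279.30 > €1,750, so the cap limits the patient to €1,750 − €674.30 = €1,075.70.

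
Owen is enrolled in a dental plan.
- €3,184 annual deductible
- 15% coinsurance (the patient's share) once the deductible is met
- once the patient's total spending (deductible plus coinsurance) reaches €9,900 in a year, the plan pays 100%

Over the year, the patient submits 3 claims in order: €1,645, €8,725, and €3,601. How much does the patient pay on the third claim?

€540.15

Claim 1 — €1,645: entire amount goes to the deductible. Cost to patient: €1,645. OOP to date €1,645.
Claim 2 — €8,725: €1,539 finishes the deductible; €7,186 goes to coinsurance; patient's 15% is €1,077.90. Patient pays €2,616.90; OOP now €4,261.90.
Claim 3 — €3,601: deductible already satisfied, so patient's share is 15% × €3,601 = €540.15. Cost to patient: €540.15. OOP to date €4,802.05.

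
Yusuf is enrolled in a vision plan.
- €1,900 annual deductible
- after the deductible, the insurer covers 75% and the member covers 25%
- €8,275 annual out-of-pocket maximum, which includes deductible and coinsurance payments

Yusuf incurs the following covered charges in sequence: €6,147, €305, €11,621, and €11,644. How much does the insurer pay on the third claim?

€8,715.75

Bill 1, €6,147: €1,900 to deductible, leaving €4,247; 25% of €4,247 = €1,061.75. Member pays €2,961.75; OOP now €2,961.75. Insurer: €6,147 − €2,961.75 = €3,185.25.
Bill 2, €305: deductible already satisfied, so member's share is 25% × €305 = €76.25. Cost to member: €76.25. OOP to date €3,038. Insurer: €305 − €76.25 = €228.75.
Bill 3, €11,621: deductible already satisfied, so member's share is 25% × €11,621 = €2,905.25. Member pays €2,905.25; OOP now €5,943.25. Plan pays €11,621 − €2,905.25 = €8,715.75.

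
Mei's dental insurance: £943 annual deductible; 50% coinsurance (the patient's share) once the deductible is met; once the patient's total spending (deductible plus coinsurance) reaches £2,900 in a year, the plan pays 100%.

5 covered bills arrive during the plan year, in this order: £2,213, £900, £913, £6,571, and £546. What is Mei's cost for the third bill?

Claim 1 (£2,213): £943 finishes the deductible; £1,270 goes to coinsurance; 50% of £1,270 = £635. Patient owes £1,578 (running OOP £1,578).
Claim 2 (£900): 50% coinsurance on £900 = £450. Patient pays £450; OOP now £2,028.
Claim 3 (£913): deductible already satisfied, so patient's share is 50% × £913 = £456.50. Cost to patient: £456.50. OOP to date £2,484.50.

£456.50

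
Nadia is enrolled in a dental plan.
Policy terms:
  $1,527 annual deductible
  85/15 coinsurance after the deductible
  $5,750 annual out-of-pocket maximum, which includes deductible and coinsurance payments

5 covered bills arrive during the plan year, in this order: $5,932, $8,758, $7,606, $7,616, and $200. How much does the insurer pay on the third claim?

$6,465.10

Bill 1, $5,932: deductible takes $1,527, $4,405 remains; patient's 15% is $660.75. Patient pays $2,187.75; OOP now $2,187.75. Insurer: $5,932 − $2,187.75 = $3,744.25.
Bill 2, $8,758: deductible met; 15% of $8,758 = $1,313.70. Patient pays $1,313.70; OOP now $3,501.45. Plan pays $8,758 − $1,313.70 = $7,444.30.
Bill 3, $7,606: 15% coinsurance on $7,606 = $1,140.90. Patient pays $1,140.90; OOP now $4,642.35. Plan pays $7,606 − $1,140.90 = $6,465.10.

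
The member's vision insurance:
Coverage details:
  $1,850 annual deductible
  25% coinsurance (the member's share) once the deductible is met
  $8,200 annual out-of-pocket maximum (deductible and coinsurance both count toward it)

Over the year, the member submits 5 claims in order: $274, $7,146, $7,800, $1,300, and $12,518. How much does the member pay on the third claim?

Claim 1 ($274): fully absorbed by the deductible. Member pays $274; OOP now $274.
Claim 2 ($7,146): deductible takes $1,576, $5,570 remains; 25% of $5,570 = $1,392.50. Cost to member: $2,968.50. OOP to date $3,242.50.
Claim 3 ($7,800): deductible met; 25% of $7,800 = $1,950. Member pays $1,950; OOP now $5,192.50.

$1,950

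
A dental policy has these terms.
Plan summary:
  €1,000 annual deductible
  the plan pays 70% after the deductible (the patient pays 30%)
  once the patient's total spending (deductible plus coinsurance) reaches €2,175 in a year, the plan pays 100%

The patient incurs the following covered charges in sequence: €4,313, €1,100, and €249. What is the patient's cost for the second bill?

Bill 1, €4,313: €1,000 finishes the deductible; €3,313 goes to coinsurance; patient's 30% is €993.90. Cost to patient: €1,993.90. OOP to date €1,993.90.
Bill 2, €1,100: 30% coinsurance on €1,100 = €330. OOP would hit €2,323.90 > €2,175, so the cap limits the patient to €2,175 − €1,993.90 = €181.10.

€181.10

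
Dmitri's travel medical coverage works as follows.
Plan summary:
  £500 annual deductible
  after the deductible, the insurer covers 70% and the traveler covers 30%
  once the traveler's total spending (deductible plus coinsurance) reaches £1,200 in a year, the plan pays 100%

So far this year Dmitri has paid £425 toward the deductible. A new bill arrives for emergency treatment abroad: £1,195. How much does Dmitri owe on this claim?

£411

£425 of the £500 deductible is already met, leaving £75.
The remaining £1,120 (= £1,195 − £75) moves to coinsurance.
30% of £1,120 = £336 falls to the traveler.
That puts the traveler's cost at £75 + £336 = £411 before any cap.
Cumulative spending £425 + £411 = £836 stays under the £1,200 maximum.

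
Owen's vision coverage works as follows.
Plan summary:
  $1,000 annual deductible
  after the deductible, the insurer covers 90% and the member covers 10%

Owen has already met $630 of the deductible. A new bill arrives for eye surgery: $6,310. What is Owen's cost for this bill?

Deductible still to meet: $1,000 − $630 = $370.
After the $370 deductible portion, $6,310 − $370 = $5,940 is subject to coinsurance.
10% of $5,940 = $594 falls to the member.
So the member owes $370 + $594 = $964.

$964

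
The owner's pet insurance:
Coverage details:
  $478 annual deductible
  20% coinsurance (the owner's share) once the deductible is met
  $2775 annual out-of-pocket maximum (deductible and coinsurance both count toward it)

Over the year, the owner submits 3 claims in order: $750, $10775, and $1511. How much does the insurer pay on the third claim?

Bill 1, $750: $478 to deductible, leaving $272; owner's 20% is $54.40. Owner owes $532.40 (running OOP $532.40). Plan pays $750 − $532.40 = $217.60.
Bill 2, $10775: deductible already satisfied, so owner's share is 20% × $10775 = $2155. Owner pays $2155; OOP now $2687.40. Plan pays $10775 − $2155 = $8620.
Bill 3, $1511: deductible already satisfied, so owner's share is 20% × $1511 = $302.20. Adding that to $2687.40 gives $2989.60, past the $2775 cap; owner pays only $2775 − $2687.40 = $87.60. Insurer: $1511 − $87.60 = $1423.40.

$1423.40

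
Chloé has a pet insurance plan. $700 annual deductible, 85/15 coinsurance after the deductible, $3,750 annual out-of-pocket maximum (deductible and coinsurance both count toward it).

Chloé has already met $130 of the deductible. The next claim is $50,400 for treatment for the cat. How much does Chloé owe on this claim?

Deductible still to meet: $700 − $130 = $570.
After the $570 deductible portion, $50,400 − $570 = $49,830 is subject to coinsurance.
Owner's 15% share of $49,830 is $7,474.50.
So the owner owes $570 + $7,474.50 = $8,044.50 before any cap.
Adding $8,044.50 to the $130 already spent would give $8,174.50, which exceeds the $3,750 cap; the owner pays just $3,750 − $130 = $3,620.

$3,620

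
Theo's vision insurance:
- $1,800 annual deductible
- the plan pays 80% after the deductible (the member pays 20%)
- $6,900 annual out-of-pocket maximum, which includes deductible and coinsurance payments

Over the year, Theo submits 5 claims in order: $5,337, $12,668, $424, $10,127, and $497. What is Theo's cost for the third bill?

$84.80

Claim 1 — $5,337: $1,800 finishes the deductible; $3,537 goes to coinsurance; 20% of $3,537 = $707.40. Member pays $2,507.40; OOP now $2,507.40.
Claim 2 — $12,668: deductible met; 20% of $12,668 = $2,533.60. Cost to member: $2,533.60. OOP to date $5,041.
Claim 3 — $424: deductible already satisfied, so member's share is 20% × $424 = $84.80. Member owes $84.80 (running OOP $5,125.80).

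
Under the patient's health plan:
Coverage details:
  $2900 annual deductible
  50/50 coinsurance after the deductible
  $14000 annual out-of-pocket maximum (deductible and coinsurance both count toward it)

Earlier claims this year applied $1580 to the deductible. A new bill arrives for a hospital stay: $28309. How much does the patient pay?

$12420

$1580 of the $2900 deductible is already met, leaving $1320.
After the $1320 deductible portion, $28309 − $1320 = $26989 is subject to coinsurance.
50% of $26989 = $13494.50 falls to the patient.
So the patient owes $1320 + $13494.50 = $14814.50 before any cap.
Adding $14814.50 to the $1580 already spent would give $16394.50, which exceeds the $14000 cap; the patient pays just $14000 − $1580 = $12420.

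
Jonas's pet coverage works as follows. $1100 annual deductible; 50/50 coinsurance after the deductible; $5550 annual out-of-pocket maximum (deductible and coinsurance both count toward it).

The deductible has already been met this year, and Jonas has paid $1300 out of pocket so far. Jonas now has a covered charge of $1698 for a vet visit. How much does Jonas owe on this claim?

$849

With the deductible met, the entire $1698 is subject to coinsurance.
Owner's 50% share of $1698 is $849.
Total out-of-pocket so far would be $1300 + $849 = $2149, below the $5550 cap — no reduction.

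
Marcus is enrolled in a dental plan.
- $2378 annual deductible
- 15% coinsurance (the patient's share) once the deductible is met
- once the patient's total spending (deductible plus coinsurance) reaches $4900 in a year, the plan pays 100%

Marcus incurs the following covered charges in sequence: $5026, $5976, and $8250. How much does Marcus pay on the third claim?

Bill 1, $5026: deductible takes $2378, $2648 remains; 15% of $2648 = $397.20. Cost to patient: $2775.20. OOP to date $2775.20.
Bill 2, $5976: deductible met; 15% of $5976 = $896.40. Patient pays $896.40; OOP now $3671.60.
Bill 3, $8250: deductible met; 15% of $8250 = $1237.50. OOP would hit $4909.10 > $4900, so the cap limits the patient to $4900 − $3671.60 = $1228.40.

$1228.40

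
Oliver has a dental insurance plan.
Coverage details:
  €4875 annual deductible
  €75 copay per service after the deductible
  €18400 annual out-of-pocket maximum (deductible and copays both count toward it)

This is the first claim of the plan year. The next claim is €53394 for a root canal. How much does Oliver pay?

Nothing has been paid toward the €4875 deductible, so the first €4875 of this charge is applied there.
The remaining €48519 (= €53394 − €4875) moves to the copay.
Copay on this service: €75.
So the patient owes €4875 + €75 = €4950 before any cap.
Cumulative spending €0 + €4950 = €4950 stays under the €18400 maximum.

€4950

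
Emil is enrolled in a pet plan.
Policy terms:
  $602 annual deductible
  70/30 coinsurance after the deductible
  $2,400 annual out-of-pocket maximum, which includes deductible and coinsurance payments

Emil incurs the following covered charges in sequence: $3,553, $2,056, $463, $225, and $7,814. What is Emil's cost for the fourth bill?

$67.50

Claim 1 ($3,553): deductible takes $602, $2,951 remains; 30% of $2,951 = $885.30. Cost to owner: $1,487.30. OOP to date $1,487.30.
Claim 2 ($2,056): deductible already satisfied, so owner's share is 30% × $2,056 = $616.80. Cost to owner: $616.80. OOP to date $2,104.10.
Claim 3 ($463): deductible already satisfied, so owner's share is 30% × $463 = $138.90. Owner pays $138.90; OOP now $2,243.
Claim 4 ($225): deductible met; 30% of $225 = $67.50. Cost to owner: $67.50. OOP to date $2,310.50.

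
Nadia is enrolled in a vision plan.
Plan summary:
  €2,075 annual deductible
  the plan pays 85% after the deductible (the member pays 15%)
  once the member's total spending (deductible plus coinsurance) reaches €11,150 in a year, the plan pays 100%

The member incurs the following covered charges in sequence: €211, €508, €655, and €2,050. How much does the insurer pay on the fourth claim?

Claim 1 (€211): entire amount goes to the deductible. Member pays €211; OOP now €211. Insurer: €211 − €211 = €0.
Claim 2 (€508): entire amount goes to the deductible. Cost to member: €508. OOP to date €719. Plan pays €508 − €508 = €0.
Claim 3 (€655): fully absorbed by the deductible. Member owes €655 (running OOP €1,374). Insurer: €655 − €655 = €0.
Claim 4 (€2,050): €701 to deductible, leaving €1,349; member's 15% is €202.35. Member owes €903.35 (running OOP €2,277.35). Insurer: €2,050 − €903.35 = €1,146.65.

€1,146.65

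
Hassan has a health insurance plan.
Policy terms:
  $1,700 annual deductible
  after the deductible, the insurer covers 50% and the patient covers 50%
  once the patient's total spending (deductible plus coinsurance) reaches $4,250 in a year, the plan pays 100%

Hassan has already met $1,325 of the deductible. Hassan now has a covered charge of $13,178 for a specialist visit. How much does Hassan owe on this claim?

$1,325 of the $1,700 deductible is already met, leaving $375.
The remaining $12,803 (= $13,178 − $375) moves to coinsurance.
Coinsurance: $12,803 × 50% = $6,401.50.
Patient responsibility before any cap: $375 + $6,401.50 = $6,776.50.
Adding $6,776.50 to the $1,325 already spent would give $8,101.50, which exceeds the $4,250 cap; the patient pays just $4,250 − $1,325 = $2,925.

$2,925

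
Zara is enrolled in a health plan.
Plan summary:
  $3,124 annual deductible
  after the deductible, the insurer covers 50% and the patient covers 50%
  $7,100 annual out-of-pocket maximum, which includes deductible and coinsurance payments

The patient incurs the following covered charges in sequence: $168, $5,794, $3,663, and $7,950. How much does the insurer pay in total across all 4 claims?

$10,475

#1 ($168): entire amount goes to the deductible. Patient owes $168 (running OOP $168). Plan pays $168 − $168 = $0.
#2 ($5,794): $2,956 finishes the deductible; $2,838 goes to coinsurance; 50% of $2,838 = $1,419. Patient owes $4,375 (running OOP $4,543). Insurer: $5,794 − $4,375 = $1,419.
#3 ($3,663): deductible already satisfied, so patient's share is 50% × $3,663 = $1,831.50. Patient owes $1,831.50 (running OOP $6,374.50). Plan pays $3,663 − $1,831.50 = $1,831.50.
#4 ($7,950): deductible already satisfied, so patient's share is 50% × $7,950 = $3,975. That would push OOP to $10,349.50, over the $7,100 cap, so patient pays $7,100 − $6,374.50 = $725.50. Plan pays $7,950 − $725.50 = $7,224.50.
Insurer total: $0 + $1,419 + $1,831.50 + $7,224.50 = $10,475.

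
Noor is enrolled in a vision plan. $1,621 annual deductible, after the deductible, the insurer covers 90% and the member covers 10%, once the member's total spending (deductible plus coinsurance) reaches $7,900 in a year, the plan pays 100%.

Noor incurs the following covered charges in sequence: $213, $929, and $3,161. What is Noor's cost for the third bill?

Claim 1 ($213): fully absorbed by the deductible. Member owes $213 (running OOP $213).
Claim 2 ($929): fully absorbed by the deductible. Member owes $929 (running OOP $1,142).
Claim 3 ($3,161): $479 to deductible, leaving $2,682; member's 10% is $268.20. Member pays $747.20; OOP now $1,889.20.

$747.20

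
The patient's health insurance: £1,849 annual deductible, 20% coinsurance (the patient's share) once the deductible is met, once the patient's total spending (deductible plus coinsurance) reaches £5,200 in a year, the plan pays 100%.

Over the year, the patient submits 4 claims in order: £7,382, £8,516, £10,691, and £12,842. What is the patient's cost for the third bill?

Claim 1 (£7,382): £1,849 finishes the deductible; £5,533 goes to coinsurance; patient's 20% is £1,106.60. Patient pays £2,955.60; OOP now £2,955.60.
Claim 2 (£8,516): deductible already satisfied, so patient's share is 20% × £8,516 = £1,703.20. Patient owes £1,703.20 (running OOP £4,658.80).
Claim 3 (£10,691): deductible already satisfied, so patient's share is 20% × £10,691 = £2,138.20. That would push OOP to £6,797, over the £5,200 cap, so patient pays £5,200 − £4,658.80 = £541.20.

£541.20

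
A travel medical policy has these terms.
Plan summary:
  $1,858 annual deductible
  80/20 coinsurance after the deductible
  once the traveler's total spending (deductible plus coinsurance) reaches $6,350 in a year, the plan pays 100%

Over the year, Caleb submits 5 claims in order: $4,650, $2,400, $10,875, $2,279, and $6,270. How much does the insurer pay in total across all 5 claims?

$20,124

Claim 1 ($4,650): $1,858 finishes the deductible; $2,792 goes to coinsurance; 20% of $2,792 = $558.40. Traveler owes $2,416.40 (running OOP $2,416.40). Insurer: $4,650 − $2,416.40 = $2,233.60.
Claim 2 ($2,400): deductible already satisfied, so traveler's share is 20% × $2,400 = $480. Cost to traveler: $480. OOP to date $2,896.40. Insurer: $2,400 − $480 = $1,920.
Claim 3 ($10,875): deductible already satisfied, so traveler's share is 20% × $10,875 = $2,175. Traveler owes $2,175 (running OOP $5,071.40). Insurer: $10,875 − $2,175 = $8,700.
Claim 4 ($2,279): 20% coinsurance on $2,279 = $455.80. Traveler owes $455.80 (running OOP $5,527.20). Insurer: $2,279 − $455.80 = $1,823.20.
Claim 5 ($6,270): deductible met; 20% of $6,270 = $1,254. OOP would hit $6,781.20 > $6,350, so the cap limits the traveler to $6,350 − $5,527.20 = $822.80. Plan pays $6,270 − $822.80 = $5,447.20.
Insurer total: $2,233.60 + $1,920 + $8,700 + $1,823.20 + $5,447.20 = $20,124.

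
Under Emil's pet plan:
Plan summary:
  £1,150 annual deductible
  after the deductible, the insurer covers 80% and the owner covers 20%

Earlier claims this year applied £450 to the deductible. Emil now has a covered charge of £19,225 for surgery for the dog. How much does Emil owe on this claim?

Deductible still to meet: £1,150 − £450 = £700.
After the £700 deductible portion, £19,225 − £700 = £18,525 is subject to coinsurance.
Owner's 20% share of £18,525 is £3,705.
So the owner owes £700 + £3,705 = £4,405.

£4,405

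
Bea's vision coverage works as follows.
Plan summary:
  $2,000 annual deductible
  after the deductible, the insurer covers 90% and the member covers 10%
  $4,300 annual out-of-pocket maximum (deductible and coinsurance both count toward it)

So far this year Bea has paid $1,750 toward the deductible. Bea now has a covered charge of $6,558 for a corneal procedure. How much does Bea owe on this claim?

Remaining deductible: $2,000 − $1,750 = $250.
After the $250 deductible portion, $6,558 − $250 = $6,308 is subject to coinsurance.
Coinsurance: $6,308 × 10% = $630.80.
So the member owes $250 + $630.80 = $880.80 before any cap.
Year-to-date out-of-pocket becomes $1,750 + $880.80 = $2,630.80, still under the $4,300 maximum, so no cap applies.

$880.80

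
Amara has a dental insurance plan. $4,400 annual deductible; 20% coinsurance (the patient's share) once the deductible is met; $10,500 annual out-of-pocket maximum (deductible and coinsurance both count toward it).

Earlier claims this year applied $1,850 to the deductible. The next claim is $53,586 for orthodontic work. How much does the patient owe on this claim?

$1,850 of the $4,400 deductible is already met, leaving $2,550.
The remaining $51,036 (= $53,586 − $2,550) moves to coinsurance.
Patient's 20% share of $51,036 is $10,207.20.
So the patient owes $2,550 + $10,207.20 = $12,757.20 before any cap.
That would bring total out-of-pocket to $14,607.20, past the $10,500 cap. The patient is capped at $10,500 − $1,850 = $8,650 on this claim.

$8,650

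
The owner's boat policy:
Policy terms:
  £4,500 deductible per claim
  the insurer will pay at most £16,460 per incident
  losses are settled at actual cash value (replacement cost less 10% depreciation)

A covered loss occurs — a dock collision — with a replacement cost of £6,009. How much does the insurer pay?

£908.10

Actual cash value after 10% depreciation: £6,009 × 90% = £5,408.10.
Less the £4,500 deductible: £5,408.10 − £4,500 = £908.10.
£908.10 ≤ £16,460, so the limit doesn't bind; insurer pays £908.10.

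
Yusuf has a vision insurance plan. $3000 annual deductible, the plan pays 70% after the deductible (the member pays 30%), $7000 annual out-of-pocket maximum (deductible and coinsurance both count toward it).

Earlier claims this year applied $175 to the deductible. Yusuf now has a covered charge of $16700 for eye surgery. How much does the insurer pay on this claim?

$175 of the $3000 deductible is already met, leaving $2825.
After the $2825 deductible portion, $16700 − $2825 = $13875 is subject to coinsurance.
30% of $13875 = $4162.50 falls to the member.
So the member owes $2825 + $4162.50 = $6987.50 before any cap.
Adding $6987.50 to the $175 already spent would give $7162.50, which exceeds the $7000 cap; the member pays just $7000 − $175 = $6825.
Insurer pays the balance: $16700 − $6825 = $9875.

$9875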